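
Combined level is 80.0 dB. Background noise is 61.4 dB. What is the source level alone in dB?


Given values:
  L_total = 80.0 dB, L_bg = 61.4 dB
Formula: L_source = 10 * log10(10^(L_total/10) - 10^(L_bg/10))
Convert to linear:
  10^(80.0/10) = 100000000.0
  10^(61.4/10) = 1380384.2646
Difference: 100000000.0 - 1380384.2646 = 98619615.7354
L_source = 10 * log10(98619615.7354) = 79.94

79.94 dB


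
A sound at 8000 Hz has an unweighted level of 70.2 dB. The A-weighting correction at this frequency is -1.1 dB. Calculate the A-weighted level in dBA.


Given values:
  SPL = 70.2 dB
  A-weighting at 8000 Hz = -1.1 dB
Formula: L_A = SPL + A_weight
L_A = 70.2 + (-1.1)
L_A = 69.1

69.1 dBA


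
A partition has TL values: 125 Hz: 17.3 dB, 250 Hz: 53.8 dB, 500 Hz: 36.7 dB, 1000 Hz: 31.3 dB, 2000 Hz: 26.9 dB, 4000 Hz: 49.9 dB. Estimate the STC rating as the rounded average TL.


Given TL values at each frequency:
  125 Hz: 17.3 dB
  250 Hz: 53.8 dB
  500 Hz: 36.7 dB
  1000 Hz: 31.3 dB
  2000 Hz: 26.9 dB
  4000 Hz: 49.9 dB
Formula: STC ~ round(average of TL values)
Sum = 17.3 + 53.8 + 36.7 + 31.3 + 26.9 + 49.9 = 215.9
Average = 215.9 / 6 = 35.98
Rounded: 36

36


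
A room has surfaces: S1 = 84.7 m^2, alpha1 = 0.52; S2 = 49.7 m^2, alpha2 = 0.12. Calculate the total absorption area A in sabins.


Given surfaces:
  Surface 1: 84.7 * 0.52 = 44.044
  Surface 2: 49.7 * 0.12 = 5.964
Formula: A = sum(Si * alpha_i)
A = 44.044 + 5.964
A = 50.01

50.01 sabins


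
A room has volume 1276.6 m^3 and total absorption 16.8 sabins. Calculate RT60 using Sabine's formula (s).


Given values:
  V = 1276.6 m^3
  A = 16.8 sabins
Formula: RT60 = 0.161 * V / A
Numerator: 0.161 * 1276.6 = 205.5326
RT60 = 205.5326 / 16.8 = 12.234

12.234 s


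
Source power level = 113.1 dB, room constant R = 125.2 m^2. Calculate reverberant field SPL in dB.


Given values:
  Lw = 113.1 dB, R = 125.2 m^2
Formula: SPL = Lw + 10 * log10(4 / R)
Compute 4 / R = 4 / 125.2 = 0.031949
Compute 10 * log10(0.031949) = -14.9554
SPL = 113.1 + (-14.9554) = 98.14

98.14 dB


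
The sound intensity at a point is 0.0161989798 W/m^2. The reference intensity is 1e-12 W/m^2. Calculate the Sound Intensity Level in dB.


Given values:
  I = 0.0161989798 W/m^2
  I_ref = 1e-12 W/m^2
Formula: SIL = 10 * log10(I / I_ref)
Compute ratio: I / I_ref = 16198979800
Compute log10: log10(16198979800) = 10.209488
Multiply: SIL = 10 * 10.209488 = 102.09

102.09 dB


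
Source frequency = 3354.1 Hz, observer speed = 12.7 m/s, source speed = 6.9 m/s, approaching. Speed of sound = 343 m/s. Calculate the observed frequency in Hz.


Given values:
  f_s = 3354.1 Hz, v_o = 12.7 m/s, v_s = 6.9 m/s
  Direction: approaching
Formula: f_o = f_s * (c + v_o) / (c - v_s)
Numerator: c + v_o = 343 + 12.7 = 355.7
Denominator: c - v_s = 343 - 6.9 = 336.1
f_o = 3354.1 * 355.7 / 336.1 = 3549.7

3549.7 Hz


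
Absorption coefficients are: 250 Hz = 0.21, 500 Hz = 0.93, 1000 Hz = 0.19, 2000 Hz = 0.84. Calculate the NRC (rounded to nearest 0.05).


Given values:
  a_250 = 0.21, a_500 = 0.93
  a_1000 = 0.19, a_2000 = 0.84
Formula: NRC = (a250 + a500 + a1000 + a2000) / 4
Sum = 0.21 + 0.93 + 0.19 + 0.84 = 2.17
NRC = 2.17 / 4 = 0.5425
Rounded to nearest 0.05: 0.55

0.55


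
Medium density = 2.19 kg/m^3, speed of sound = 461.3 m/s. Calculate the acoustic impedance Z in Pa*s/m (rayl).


Given values:
  rho = 2.19 kg/m^3
  c = 461.3 m/s
Formula: Z = rho * c
Z = 2.19 * 461.3
Z = 1010.25

1010.25 rayl


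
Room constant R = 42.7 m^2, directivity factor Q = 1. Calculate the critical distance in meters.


Given values:
  R = 42.7 m^2, Q = 1
Formula: d_c = 0.141 * sqrt(Q * R)
Compute Q * R = 1 * 42.7 = 42.7
Compute sqrt(42.7) = 6.5345
d_c = 0.141 * 6.5345 = 0.921

0.921 m


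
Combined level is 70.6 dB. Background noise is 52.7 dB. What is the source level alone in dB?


Given values:
  L_total = 70.6 dB, L_bg = 52.7 dB
Formula: L_source = 10 * log10(10^(L_total/10) - 10^(L_bg/10))
Convert to linear:
  10^(70.6/10) = 11481536.215
  10^(52.7/10) = 186208.7137
Difference: 11481536.215 - 186208.7137 = 11295327.5013
L_source = 10 * log10(11295327.5013) = 70.53

70.53 dB


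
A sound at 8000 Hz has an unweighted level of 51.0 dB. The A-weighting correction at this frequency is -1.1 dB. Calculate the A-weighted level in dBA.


Given values:
  SPL = 51.0 dB
  A-weighting at 8000 Hz = -1.1 dB
Formula: L_A = SPL + A_weight
L_A = 51.0 + (-1.1)
L_A = 49.9

49.9 dBA


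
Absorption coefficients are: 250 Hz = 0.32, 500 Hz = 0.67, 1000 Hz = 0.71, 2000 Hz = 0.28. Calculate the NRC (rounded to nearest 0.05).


Given values:
  a_250 = 0.32, a_500 = 0.67
  a_1000 = 0.71, a_2000 = 0.28
Formula: NRC = (a250 + a500 + a1000 + a2000) / 4
Sum = 0.32 + 0.67 + 0.71 + 0.28 = 1.98
NRC = 1.98 / 4 = 0.495
Rounded to nearest 0.05: 0.5

0.5


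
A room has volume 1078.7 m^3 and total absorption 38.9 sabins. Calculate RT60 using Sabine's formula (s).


Given values:
  V = 1078.7 m^3
  A = 38.9 sabins
Formula: RT60 = 0.161 * V / A
Numerator: 0.161 * 1078.7 = 173.6707
RT60 = 173.6707 / 38.9 = 4.465

4.465 s


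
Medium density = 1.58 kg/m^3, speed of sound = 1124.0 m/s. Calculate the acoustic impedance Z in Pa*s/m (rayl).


Given values:
  rho = 1.58 kg/m^3
  c = 1124.0 m/s
Formula: Z = rho * c
Z = 1.58 * 1124.0
Z = 1775.92

1775.92 rayl


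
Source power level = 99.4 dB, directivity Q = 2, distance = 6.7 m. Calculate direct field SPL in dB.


Given values:
  Lw = 99.4 dB, Q = 2, r = 6.7 m
Formula: SPL = Lw + 10 * log10(Q / (4 * pi * r^2))
Compute 4 * pi * r^2 = 4 * pi * 6.7^2 = 564.1044
Compute Q / denom = 2 / 564.1044 = 0.00354544
Compute 10 * log10(0.00354544) = -24.5033
SPL = 99.4 + (-24.5033) = 74.9

74.9 dB


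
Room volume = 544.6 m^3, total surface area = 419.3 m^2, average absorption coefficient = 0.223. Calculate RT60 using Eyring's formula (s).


Given values:
  V = 544.6 m^3, S = 419.3 m^2, alpha = 0.223
Formula: RT60 = 0.161 * V / (-S * ln(1 - alpha))
Compute ln(1 - 0.223) = ln(0.777) = -0.252315
Denominator: -419.3 * -0.252315 = 105.7957
Numerator: 0.161 * 544.6 = 87.6806
RT60 = 87.6806 / 105.7957 = 0.829

0.829 s


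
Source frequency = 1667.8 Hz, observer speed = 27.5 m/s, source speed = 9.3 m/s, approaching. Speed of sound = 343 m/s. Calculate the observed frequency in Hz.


Given values:
  f_s = 1667.8 Hz, v_o = 27.5 m/s, v_s = 9.3 m/s
  Direction: approaching
Formula: f_o = f_s * (c + v_o) / (c - v_s)
Numerator: c + v_o = 343 + 27.5 = 370.5
Denominator: c - v_s = 343 - 9.3 = 333.7
f_o = 1667.8 * 370.5 / 333.7 = 1851.72

1851.72 Hz


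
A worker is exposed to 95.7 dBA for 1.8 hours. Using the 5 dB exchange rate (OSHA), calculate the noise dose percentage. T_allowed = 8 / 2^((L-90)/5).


Given values:
  L = 95.7 dBA, T = 1.8 hours
Formula: T_allowed = 8 / 2^((L - 90) / 5)
Compute exponent: (95.7 - 90) / 5 = 1.14
Compute 2^(1.14) = 2.20381
T_allowed = 8 / 2.20381 = 3.630077 hours
Dose = (T / T_allowed) * 100
Dose = (1.8 / 3.630077) * 100 = 49.59

49.59 %


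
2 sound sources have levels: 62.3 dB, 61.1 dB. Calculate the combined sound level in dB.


Formula: L_total = 10 * log10( sum(10^(Li/10)) )
  Source 1: 10^(62.3/10) = 1698243.6525
  Source 2: 10^(61.1/10) = 1288249.5517
Sum of linear values = 2986493.2042
L_total = 10 * log10(2986493.2042) = 64.75

64.75 dB


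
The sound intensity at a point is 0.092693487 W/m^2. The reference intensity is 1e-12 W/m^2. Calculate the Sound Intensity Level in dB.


Given values:
  I = 0.092693487 W/m^2
  I_ref = 1e-12 W/m^2
Formula: SIL = 10 * log10(I / I_ref)
Compute ratio: I / I_ref = 92693487000
Compute log10: log10(92693487000) = 10.967049
Multiply: SIL = 10 * 10.967049 = 109.67

109.67 dB


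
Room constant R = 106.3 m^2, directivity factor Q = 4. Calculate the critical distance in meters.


Given values:
  R = 106.3 m^2, Q = 4
Formula: d_c = 0.141 * sqrt(Q * R)
Compute Q * R = 4 * 106.3 = 425.2
Compute sqrt(425.2) = 20.6204
d_c = 0.141 * 20.6204 = 2.907

2.907 m


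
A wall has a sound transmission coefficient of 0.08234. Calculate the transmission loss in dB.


Given values:
  tau = 0.08234
Formula: TL = 10 * log10(1 / tau)
Compute 1 / tau = 1 / 0.08234 = 12.1448
Compute log10(12.1448) = 1.08439
TL = 10 * 1.08439 = 10.84

10.84 dB


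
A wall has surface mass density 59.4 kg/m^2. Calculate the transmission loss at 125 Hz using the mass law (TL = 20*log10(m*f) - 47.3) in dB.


Given values:
  m = 59.4 kg/m^2, f = 125 Hz
Formula: TL = 20 * log10(m * f) - 47.3
Compute m * f = 59.4 * 125 = 7425.0
Compute log10(7425.0) = 3.870696
Compute 20 * 3.870696 = 77.4139
TL = 77.4139 - 47.3 = 30.11

30.11 dB


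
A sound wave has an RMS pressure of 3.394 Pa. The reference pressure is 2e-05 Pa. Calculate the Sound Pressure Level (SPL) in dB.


Given values:
  p = 3.394 Pa
  p_ref = 2e-05 Pa
Formula: SPL = 20 * log10(p / p_ref)
Compute ratio: p / p_ref = 3.394 / 2e-05 = 169700
Compute log10: log10(169700) = 5.229682
Multiply: SPL = 20 * 5.229682 = 104.59

104.59 dB


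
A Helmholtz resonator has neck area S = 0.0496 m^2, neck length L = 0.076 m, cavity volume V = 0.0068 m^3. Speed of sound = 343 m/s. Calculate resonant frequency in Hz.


Given values:
  S = 0.0496 m^2, L = 0.076 m, V = 0.0068 m^3, c = 343 m/s
Formula: f = (c / (2*pi)) * sqrt(S / (V * L))
Compute V * L = 0.0068 * 0.076 = 0.0005168
Compute S / (V * L) = 0.0496 / 0.0005168 = 95.9752
Compute sqrt(95.9752) = 9.796693
Compute c / (2*pi) = 343 / 6.283185 = 54.590148
f = 54.590148 * 9.796693 = 534.8

534.8 Hz


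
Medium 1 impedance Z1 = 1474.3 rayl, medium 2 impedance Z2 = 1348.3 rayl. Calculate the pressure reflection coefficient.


Given values:
  Z1 = 1474.3 rayl, Z2 = 1348.3 rayl
Formula: R = (Z2 - Z1) / (Z2 + Z1)
Numerator: Z2 - Z1 = 1348.3 - 1474.3 = -126.0
Denominator: Z2 + Z1 = 1348.3 + 1474.3 = 2822.6
R = -126.0 / 2822.6 = -0.0446

-0.0446


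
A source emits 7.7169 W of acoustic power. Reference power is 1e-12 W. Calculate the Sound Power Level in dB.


Given values:
  W = 7.7169 W
  W_ref = 1e-12 W
Formula: SWL = 10 * log10(W / W_ref)
Compute ratio: W / W_ref = 7716900000000
Compute log10: log10(7716900000000) = 12.887443
Multiply: SWL = 10 * 12.887443 = 128.87

128.87 dB


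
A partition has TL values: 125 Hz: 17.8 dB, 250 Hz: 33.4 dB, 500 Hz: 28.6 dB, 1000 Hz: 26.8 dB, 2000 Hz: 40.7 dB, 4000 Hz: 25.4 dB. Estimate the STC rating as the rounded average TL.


Given TL values at each frequency:
  125 Hz: 17.8 dB
  250 Hz: 33.4 dB
  500 Hz: 28.6 dB
  1000 Hz: 26.8 dB
  2000 Hz: 40.7 dB
  4000 Hz: 25.4 dB
Formula: STC ~ round(average of TL values)
Sum = 17.8 + 33.4 + 28.6 + 26.8 + 40.7 + 25.4 = 172.7
Average = 172.7 / 6 = 28.78
Rounded: 29

29


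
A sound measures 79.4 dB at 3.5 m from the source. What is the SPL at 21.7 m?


Given values:
  SPL1 = 79.4 dB, r1 = 3.5 m, r2 = 21.7 m
Formula: SPL2 = SPL1 - 20 * log10(r2 / r1)
Compute ratio: r2 / r1 = 21.7 / 3.5 = 6.2
Compute log10: log10(6.2) = 0.792392
Compute drop: 20 * 0.792392 = 15.8478
SPL2 = 79.4 - 15.8478 = 63.55

63.55 dB


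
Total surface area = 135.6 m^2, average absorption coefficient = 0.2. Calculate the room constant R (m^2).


Given values:
  S = 135.6 m^2, alpha = 0.2
Formula: R = S * alpha / (1 - alpha)
Numerator: 135.6 * 0.2 = 27.12
Denominator: 1 - 0.2 = 0.8
R = 27.12 / 0.8 = 33.9

33.9 m^2


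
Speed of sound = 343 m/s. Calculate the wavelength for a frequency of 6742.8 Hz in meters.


Given values:
  c = 343 m/s, f = 6742.8 Hz
Formula: lambda = c / f
lambda = 343 / 6742.8
lambda = 0.0509

0.0509 m


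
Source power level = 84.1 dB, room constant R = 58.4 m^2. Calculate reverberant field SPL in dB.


Given values:
  Lw = 84.1 dB, R = 58.4 m^2
Formula: SPL = Lw + 10 * log10(4 / R)
Compute 4 / R = 4 / 58.4 = 0.068493
Compute 10 * log10(0.068493) = -11.6435
SPL = 84.1 + (-11.6435) = 72.46

72.46 dB


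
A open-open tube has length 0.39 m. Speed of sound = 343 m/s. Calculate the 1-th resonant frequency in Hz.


Given values:
  Tube type: open-open, L = 0.39 m, c = 343 m/s, n = 1
Formula: f_n = n * c / (2 * L)
Compute 2 * L = 2 * 0.39 = 0.78
f = 1 * 343 / 0.78
f = 439.74

439.74 Hz


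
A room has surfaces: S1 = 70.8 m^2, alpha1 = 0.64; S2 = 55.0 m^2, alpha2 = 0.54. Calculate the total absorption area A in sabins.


Given surfaces:
  Surface 1: 70.8 * 0.64 = 45.312
  Surface 2: 55.0 * 0.54 = 29.7
Formula: A = sum(Si * alpha_i)
A = 45.312 + 29.7
A = 75.01

75.01 sabins


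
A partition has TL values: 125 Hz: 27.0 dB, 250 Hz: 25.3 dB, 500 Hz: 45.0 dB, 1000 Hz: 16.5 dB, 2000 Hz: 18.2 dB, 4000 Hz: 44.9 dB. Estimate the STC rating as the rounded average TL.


Given TL values at each frequency:
  125 Hz: 27.0 dB
  250 Hz: 25.3 dB
  500 Hz: 45.0 dB
  1000 Hz: 16.5 dB
  2000 Hz: 18.2 dB
  4000 Hz: 44.9 dB
Formula: STC ~ round(average of TL values)
Sum = 27.0 + 25.3 + 45.0 + 16.5 + 18.2 + 44.9 = 176.9
Average = 176.9 / 6 = 29.48
Rounded: 29

29


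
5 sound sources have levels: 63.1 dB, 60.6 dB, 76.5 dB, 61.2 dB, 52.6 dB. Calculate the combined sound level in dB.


Formula: L_total = 10 * log10( sum(10^(Li/10)) )
  Source 1: 10^(63.1/10) = 2041737.9447
  Source 2: 10^(60.6/10) = 1148153.6215
  Source 3: 10^(76.5/10) = 44668359.2151
  Source 4: 10^(61.2/10) = 1318256.7386
  Source 5: 10^(52.6/10) = 181970.0859
Sum of linear values = 49358477.6058
L_total = 10 * log10(49358477.6058) = 76.93

76.93 dB


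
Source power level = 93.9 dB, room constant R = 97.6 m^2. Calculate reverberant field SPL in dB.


Given values:
  Lw = 93.9 dB, R = 97.6 m^2
Formula: SPL = Lw + 10 * log10(4 / R)
Compute 4 / R = 4 / 97.6 = 0.040984
Compute 10 * log10(0.040984) = -13.8739
SPL = 93.9 + (-13.8739) = 80.03

80.03 dB


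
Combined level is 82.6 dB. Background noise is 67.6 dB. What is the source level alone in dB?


Given values:
  L_total = 82.6 dB, L_bg = 67.6 dB
Formula: L_source = 10 * log10(10^(L_total/10) - 10^(L_bg/10))
Convert to linear:
  10^(82.6/10) = 181970085.861
  10^(67.6/10) = 5754399.3734
Difference: 181970085.861 - 5754399.3734 = 176215686.4876
L_source = 10 * log10(176215686.4876) = 82.46

82.46 dB


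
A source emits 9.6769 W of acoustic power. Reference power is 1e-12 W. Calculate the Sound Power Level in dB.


Given values:
  W = 9.6769 W
  W_ref = 1e-12 W
Formula: SWL = 10 * log10(W / W_ref)
Compute ratio: W / W_ref = 9676900000000
Compute log10: log10(9676900000000) = 12.985736
Multiply: SWL = 10 * 12.985736 = 129.86

129.86 dB


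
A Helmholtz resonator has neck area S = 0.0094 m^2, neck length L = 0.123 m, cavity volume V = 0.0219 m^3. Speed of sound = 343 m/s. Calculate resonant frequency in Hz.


Given values:
  S = 0.0094 m^2, L = 0.123 m, V = 0.0219 m^3, c = 343 m/s
Formula: f = (c / (2*pi)) * sqrt(S / (V * L))
Compute V * L = 0.0219 * 0.123 = 0.0026937
Compute S / (V * L) = 0.0094 / 0.0026937 = 3.4896
Compute sqrt(3.4896) = 1.868047
Compute c / (2*pi) = 343 / 6.283185 = 54.590148
f = 54.590148 * 1.868047 = 101.98

101.98 Hz


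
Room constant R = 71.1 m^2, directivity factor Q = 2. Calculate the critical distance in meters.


Given values:
  R = 71.1 m^2, Q = 2
Formula: d_c = 0.141 * sqrt(Q * R)
Compute Q * R = 2 * 71.1 = 142.2
Compute sqrt(142.2) = 11.9248
d_c = 0.141 * 11.9248 = 1.681

1.681 m


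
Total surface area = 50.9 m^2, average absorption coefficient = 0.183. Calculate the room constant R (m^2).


Given values:
  S = 50.9 m^2, alpha = 0.183
Formula: R = S * alpha / (1 - alpha)
Numerator: 50.9 * 0.183 = 9.3147
Denominator: 1 - 0.183 = 0.817
R = 9.3147 / 0.817 = 11.4

11.4 m^2


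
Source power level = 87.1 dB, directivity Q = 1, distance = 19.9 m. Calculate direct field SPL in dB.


Given values:
  Lw = 87.1 dB, Q = 1, r = 19.9 m
Formula: SPL = Lw + 10 * log10(Q / (4 * pi * r^2))
Compute 4 * pi * r^2 = 4 * pi * 19.9^2 = 4976.4084
Compute Q / denom = 1 / 4976.4084 = 0.00020095
Compute 10 * log10(0.00020095) = -36.9691
SPL = 87.1 + (-36.9691) = 50.13

50.13 dB


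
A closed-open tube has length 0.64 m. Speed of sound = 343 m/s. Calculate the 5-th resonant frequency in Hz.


Given values:
  Tube type: closed-open, L = 0.64 m, c = 343 m/s, n = 5
Formula: f_n = (2n - 1) * c / (4 * L)
Compute 2n - 1 = 2*5 - 1 = 9
Compute 4 * L = 4 * 0.64 = 2.56
f = 9 * 343 / 2.56
f = 1205.86

1205.86 Hz


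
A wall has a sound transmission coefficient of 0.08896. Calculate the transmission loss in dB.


Given values:
  tau = 0.08896
Formula: TL = 10 * log10(1 / tau)
Compute 1 / tau = 1 / 0.08896 = 11.241
Compute log10(11.241) = 1.050805
TL = 10 * 1.050805 = 10.51

10.51 dB


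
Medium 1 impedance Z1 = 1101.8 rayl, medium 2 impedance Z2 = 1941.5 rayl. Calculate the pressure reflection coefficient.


Given values:
  Z1 = 1101.8 rayl, Z2 = 1941.5 rayl
Formula: R = (Z2 - Z1) / (Z2 + Z1)
Numerator: Z2 - Z1 = 1941.5 - 1101.8 = 839.7
Denominator: Z2 + Z1 = 1941.5 + 1101.8 = 3043.3
R = 839.7 / 3043.3 = 0.2759

0.2759


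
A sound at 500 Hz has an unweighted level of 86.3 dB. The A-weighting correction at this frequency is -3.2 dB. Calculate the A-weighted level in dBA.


Given values:
  SPL = 86.3 dB
  A-weighting at 500 Hz = -3.2 dB
Formula: L_A = SPL + A_weight
L_A = 86.3 + (-3.2)
L_A = 83.1

83.1 dBA


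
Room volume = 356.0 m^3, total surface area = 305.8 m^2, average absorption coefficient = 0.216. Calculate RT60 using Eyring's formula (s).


Given values:
  V = 356.0 m^3, S = 305.8 m^2, alpha = 0.216
Formula: RT60 = 0.161 * V / (-S * ln(1 - alpha))
Compute ln(1 - 0.216) = ln(0.784) = -0.243346
Denominator: -305.8 * -0.243346 = 74.4152
Numerator: 0.161 * 356.0 = 57.316
RT60 = 57.316 / 74.4152 = 0.77

0.77 s


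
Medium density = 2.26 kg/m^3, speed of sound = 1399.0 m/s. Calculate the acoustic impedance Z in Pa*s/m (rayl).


Given values:
  rho = 2.26 kg/m^3
  c = 1399.0 m/s
Formula: Z = rho * c
Z = 2.26 * 1399.0
Z = 3161.74

3161.74 rayl


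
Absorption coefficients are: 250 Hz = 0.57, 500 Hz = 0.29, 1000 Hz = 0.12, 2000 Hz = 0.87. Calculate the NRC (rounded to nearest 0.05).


Given values:
  a_250 = 0.57, a_500 = 0.29
  a_1000 = 0.12, a_2000 = 0.87
Formula: NRC = (a250 + a500 + a1000 + a2000) / 4
Sum = 0.57 + 0.29 + 0.12 + 0.87 = 1.85
NRC = 1.85 / 4 = 0.4625
Rounded to nearest 0.05: 0.45

0.45


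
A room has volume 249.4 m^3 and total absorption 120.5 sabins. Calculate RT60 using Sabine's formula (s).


Given values:
  V = 249.4 m^3
  A = 120.5 sabins
Formula: RT60 = 0.161 * V / A
Numerator: 0.161 * 249.4 = 40.1534
RT60 = 40.1534 / 120.5 = 0.333

0.333 s


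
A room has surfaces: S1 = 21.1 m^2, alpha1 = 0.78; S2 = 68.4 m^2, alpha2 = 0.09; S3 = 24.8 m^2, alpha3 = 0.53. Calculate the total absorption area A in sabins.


Given surfaces:
  Surface 1: 21.1 * 0.78 = 16.458
  Surface 2: 68.4 * 0.09 = 6.156
  Surface 3: 24.8 * 0.53 = 13.144
Formula: A = sum(Si * alpha_i)
A = 16.458 + 6.156 + 13.144
A = 35.76

35.76 sabins


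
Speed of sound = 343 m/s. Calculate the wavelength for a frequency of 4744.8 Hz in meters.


Given values:
  c = 343 m/s, f = 4744.8 Hz
Formula: lambda = c / f
lambda = 343 / 4744.8
lambda = 0.0723

0.0723 m


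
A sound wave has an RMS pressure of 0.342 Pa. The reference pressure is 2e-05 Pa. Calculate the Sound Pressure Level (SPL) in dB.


Given values:
  p = 0.342 Pa
  p_ref = 2e-05 Pa
Formula: SPL = 20 * log10(p / p_ref)
Compute ratio: p / p_ref = 0.342 / 2e-05 = 17100
Compute log10: log10(17100) = 4.232996
Multiply: SPL = 20 * 4.232996 = 84.66

84.66 dB


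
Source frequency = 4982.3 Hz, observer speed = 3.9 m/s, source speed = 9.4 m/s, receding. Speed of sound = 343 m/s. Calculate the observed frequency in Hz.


Given values:
  f_s = 4982.3 Hz, v_o = 3.9 m/s, v_s = 9.4 m/s
  Direction: receding
Formula: f_o = f_s * (c - v_o) / (c + v_s)
Numerator: c - v_o = 343 - 3.9 = 339.1
Denominator: c + v_s = 343 + 9.4 = 352.4
f_o = 4982.3 * 339.1 / 352.4 = 4794.26

4794.26 Hz


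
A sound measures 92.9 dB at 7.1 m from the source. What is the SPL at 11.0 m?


Given values:
  SPL1 = 92.9 dB, r1 = 7.1 m, r2 = 11.0 m
Formula: SPL2 = SPL1 - 20 * log10(r2 / r1)
Compute ratio: r2 / r1 = 11.0 / 7.1 = 1.5493
Compute log10: log10(1.5493) = 0.190136
Compute drop: 20 * 0.190136 = 3.8027
SPL2 = 92.9 - 3.8027 = 89.1

89.1 dB


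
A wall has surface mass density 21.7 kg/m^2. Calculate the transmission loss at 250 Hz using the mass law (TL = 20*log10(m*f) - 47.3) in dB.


Given values:
  m = 21.7 kg/m^2, f = 250 Hz
Formula: TL = 20 * log10(m * f) - 47.3
Compute m * f = 21.7 * 250 = 5425.0
Compute log10(5425.0) = 3.7344
Compute 20 * 3.7344 = 74.688
TL = 74.688 - 47.3 = 27.39

27.39 dB


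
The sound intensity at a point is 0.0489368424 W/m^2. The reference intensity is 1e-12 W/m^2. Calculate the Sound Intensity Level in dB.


Given values:
  I = 0.0489368424 W/m^2
  I_ref = 1e-12 W/m^2
Formula: SIL = 10 * log10(I / I_ref)
Compute ratio: I / I_ref = 48936842400
Compute log10: log10(48936842400) = 10.689636
Multiply: SIL = 10 * 10.689636 = 106.9

106.9 dB


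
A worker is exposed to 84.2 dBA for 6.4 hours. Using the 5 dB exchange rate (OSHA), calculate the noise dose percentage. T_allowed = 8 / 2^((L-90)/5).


Given values:
  L = 84.2 dBA, T = 6.4 hours
Formula: T_allowed = 8 / 2^((L - 90) / 5)
Compute exponent: (84.2 - 90) / 5 = -1.16
Compute 2^(-1.16) = 0.447513
T_allowed = 8 / 0.447513 = 17.876576 hours
Dose = (T / T_allowed) * 100
Dose = (6.4 / 17.876576) * 100 = 35.8

35.8 %


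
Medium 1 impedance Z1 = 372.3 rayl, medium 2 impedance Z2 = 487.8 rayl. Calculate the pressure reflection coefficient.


Given values:
  Z1 = 372.3 rayl, Z2 = 487.8 rayl
Formula: R = (Z2 - Z1) / (Z2 + Z1)
Numerator: Z2 - Z1 = 487.8 - 372.3 = 115.5
Denominator: Z2 + Z1 = 487.8 + 372.3 = 860.1
R = 115.5 / 860.1 = 0.1343

0.1343


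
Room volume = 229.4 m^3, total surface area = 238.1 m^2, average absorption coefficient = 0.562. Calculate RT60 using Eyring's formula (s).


Given values:
  V = 229.4 m^3, S = 238.1 m^2, alpha = 0.562
Formula: RT60 = 0.161 * V / (-S * ln(1 - alpha))
Compute ln(1 - 0.562) = ln(0.438) = -0.825536
Denominator: -238.1 * -0.825536 = 196.5601
Numerator: 0.161 * 229.4 = 36.9334
RT60 = 36.9334 / 196.5601 = 0.188

0.188 s


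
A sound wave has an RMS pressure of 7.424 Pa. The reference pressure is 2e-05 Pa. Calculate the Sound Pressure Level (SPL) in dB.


Given values:
  p = 7.424 Pa
  p_ref = 2e-05 Pa
Formula: SPL = 20 * log10(p / p_ref)
Compute ratio: p / p_ref = 7.424 / 2e-05 = 371200
Compute log10: log10(371200) = 5.569608
Multiply: SPL = 20 * 5.569608 = 111.39

111.39 dB


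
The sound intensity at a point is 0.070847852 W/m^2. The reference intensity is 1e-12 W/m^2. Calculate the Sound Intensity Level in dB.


Given values:
  I = 0.070847852 W/m^2
  I_ref = 1e-12 W/m^2
Formula: SIL = 10 * log10(I / I_ref)
Compute ratio: I / I_ref = 70847852000
Compute log10: log10(70847852000) = 10.850327
Multiply: SIL = 10 * 10.850327 = 108.5

108.5 dB


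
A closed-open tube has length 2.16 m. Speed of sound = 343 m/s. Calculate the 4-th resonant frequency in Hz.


Given values:
  Tube type: closed-open, L = 2.16 m, c = 343 m/s, n = 4
Formula: f_n = (2n - 1) * c / (4 * L)
Compute 2n - 1 = 2*4 - 1 = 7
Compute 4 * L = 4 * 2.16 = 8.64
f = 7 * 343 / 8.64
f = 277.89

277.89 Hz


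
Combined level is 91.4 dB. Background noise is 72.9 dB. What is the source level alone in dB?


Given values:
  L_total = 91.4 dB, L_bg = 72.9 dB
Formula: L_source = 10 * log10(10^(L_total/10) - 10^(L_bg/10))
Convert to linear:
  10^(91.4/10) = 1380384264.6029
  10^(72.9/10) = 19498445.9976
Difference: 1380384264.6029 - 19498445.9976 = 1360885818.6053
L_source = 10 * log10(1360885818.6053) = 91.34

91.34 dB


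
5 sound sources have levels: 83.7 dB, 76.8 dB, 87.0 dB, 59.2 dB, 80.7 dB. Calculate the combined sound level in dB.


Formula: L_total = 10 * log10( sum(10^(Li/10)) )
  Source 1: 10^(83.7/10) = 234422881.532
  Source 2: 10^(76.8/10) = 47863009.2323
  Source 3: 10^(87.0/10) = 501187233.6273
  Source 4: 10^(59.2/10) = 831763.7711
  Source 5: 10^(80.7/10) = 117489755.494
Sum of linear values = 901794643.6567
L_total = 10 * log10(901794643.6567) = 89.55

89.55 dB


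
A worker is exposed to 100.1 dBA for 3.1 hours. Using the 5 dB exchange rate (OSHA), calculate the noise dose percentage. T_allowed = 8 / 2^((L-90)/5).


Given values:
  L = 100.1 dBA, T = 3.1 hours
Formula: T_allowed = 8 / 2^((L - 90) / 5)
Compute exponent: (100.1 - 90) / 5 = 2.02
Compute 2^(2.02) = 4.055838
T_allowed = 8 / 4.055838 = 1.972465 hours
Dose = (T / T_allowed) * 100
Dose = (3.1 / 1.972465) * 100 = 157.16

157.16 %


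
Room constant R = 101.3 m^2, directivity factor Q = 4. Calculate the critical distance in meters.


Given values:
  R = 101.3 m^2, Q = 4
Formula: d_c = 0.141 * sqrt(Q * R)
Compute Q * R = 4 * 101.3 = 405.2
Compute sqrt(405.2) = 20.1296
d_c = 0.141 * 20.1296 = 2.838

2.838 m


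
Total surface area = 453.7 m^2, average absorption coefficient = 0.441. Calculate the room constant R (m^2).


Given values:
  S = 453.7 m^2, alpha = 0.441
Formula: R = S * alpha / (1 - alpha)
Numerator: 453.7 * 0.441 = 200.0817
Denominator: 1 - 0.441 = 0.559
R = 200.0817 / 0.559 = 357.93

357.93 m^2


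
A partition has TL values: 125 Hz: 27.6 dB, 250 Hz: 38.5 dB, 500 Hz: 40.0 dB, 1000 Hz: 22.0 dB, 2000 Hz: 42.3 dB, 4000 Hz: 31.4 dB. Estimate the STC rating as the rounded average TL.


Given TL values at each frequency:
  125 Hz: 27.6 dB
  250 Hz: 38.5 dB
  500 Hz: 40.0 dB
  1000 Hz: 22.0 dB
  2000 Hz: 42.3 dB
  4000 Hz: 31.4 dB
Formula: STC ~ round(average of TL values)
Sum = 27.6 + 38.5 + 40.0 + 22.0 + 42.3 + 31.4 = 201.8
Average = 201.8 / 6 = 33.63
Rounded: 34

34


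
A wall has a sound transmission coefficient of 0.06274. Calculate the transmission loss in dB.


Given values:
  tau = 0.06274
Formula: TL = 10 * log10(1 / tau)
Compute 1 / tau = 1 / 0.06274 = 15.9388
Compute log10(15.9388) = 1.202456
TL = 10 * 1.202456 = 12.02

12.02 dB


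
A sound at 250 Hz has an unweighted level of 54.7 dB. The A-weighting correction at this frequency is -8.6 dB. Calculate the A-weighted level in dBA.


Given values:
  SPL = 54.7 dB
  A-weighting at 250 Hz = -8.6 dB
Formula: L_A = SPL + A_weight
L_A = 54.7 + (-8.6)
L_A = 46.1

46.1 dBA


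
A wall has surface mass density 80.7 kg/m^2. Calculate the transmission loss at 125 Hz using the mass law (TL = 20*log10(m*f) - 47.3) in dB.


Given values:
  m = 80.7 kg/m^2, f = 125 Hz
Formula: TL = 20 * log10(m * f) - 47.3
Compute m * f = 80.7 * 125 = 10087.5
Compute log10(10087.5) = 4.003784
Compute 20 * 4.003784 = 80.0757
TL = 80.0757 - 47.3 = 32.78

32.78 dB


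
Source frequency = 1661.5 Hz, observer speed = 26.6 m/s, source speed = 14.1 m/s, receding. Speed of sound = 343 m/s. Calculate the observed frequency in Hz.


Given values:
  f_s = 1661.5 Hz, v_o = 26.6 m/s, v_s = 14.1 m/s
  Direction: receding
Formula: f_o = f_s * (c - v_o) / (c + v_s)
Numerator: c - v_o = 343 - 26.6 = 316.4
Denominator: c + v_s = 343 + 14.1 = 357.1
f_o = 1661.5 * 316.4 / 357.1 = 1472.13

1472.13 Hz


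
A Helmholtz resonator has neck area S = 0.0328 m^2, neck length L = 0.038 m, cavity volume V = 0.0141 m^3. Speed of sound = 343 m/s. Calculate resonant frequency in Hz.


Given values:
  S = 0.0328 m^2, L = 0.038 m, V = 0.0141 m^3, c = 343 m/s
Formula: f = (c / (2*pi)) * sqrt(S / (V * L))
Compute V * L = 0.0141 * 0.038 = 0.0005358
Compute S / (V * L) = 0.0328 / 0.0005358 = 61.2169
Compute sqrt(61.2169) = 7.824123
Compute c / (2*pi) = 343 / 6.283185 = 54.590148
f = 54.590148 * 7.824123 = 427.12

427.12 Hz


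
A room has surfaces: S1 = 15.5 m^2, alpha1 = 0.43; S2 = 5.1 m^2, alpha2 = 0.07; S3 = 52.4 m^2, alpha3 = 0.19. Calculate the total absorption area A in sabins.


Given surfaces:
  Surface 1: 15.5 * 0.43 = 6.665
  Surface 2: 5.1 * 0.07 = 0.357
  Surface 3: 52.4 * 0.19 = 9.956
Formula: A = sum(Si * alpha_i)
A = 6.665 + 0.357 + 9.956
A = 16.98

16.98 sabins


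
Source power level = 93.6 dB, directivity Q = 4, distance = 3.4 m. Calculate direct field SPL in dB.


Given values:
  Lw = 93.6 dB, Q = 4, r = 3.4 m
Formula: SPL = Lw + 10 * log10(Q / (4 * pi * r^2))
Compute 4 * pi * r^2 = 4 * pi * 3.4^2 = 145.2672
Compute Q / denom = 4 / 145.2672 = 0.02753547
Compute 10 * log10(0.02753547) = -15.6011
SPL = 93.6 + (-15.6011) = 78.0

78.0 dB


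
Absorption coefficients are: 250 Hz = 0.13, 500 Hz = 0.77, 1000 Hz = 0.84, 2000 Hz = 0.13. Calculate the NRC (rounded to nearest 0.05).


Given values:
  a_250 = 0.13, a_500 = 0.77
  a_1000 = 0.84, a_2000 = 0.13
Formula: NRC = (a250 + a500 + a1000 + a2000) / 4
Sum = 0.13 + 0.77 + 0.84 + 0.13 = 1.87
NRC = 1.87 / 4 = 0.4675
Rounded to nearest 0.05: 0.45

0.45


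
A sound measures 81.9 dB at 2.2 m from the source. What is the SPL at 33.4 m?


Given values:
  SPL1 = 81.9 dB, r1 = 2.2 m, r2 = 33.4 m
Formula: SPL2 = SPL1 - 20 * log10(r2 / r1)
Compute ratio: r2 / r1 = 33.4 / 2.2 = 15.1818
Compute log10: log10(15.1818) = 1.181323
Compute drop: 20 * 1.181323 = 23.6265
SPL2 = 81.9 - 23.6265 = 58.27

58.27 dB


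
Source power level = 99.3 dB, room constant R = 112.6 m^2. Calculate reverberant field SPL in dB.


Given values:
  Lw = 99.3 dB, R = 112.6 m^2
Formula: SPL = Lw + 10 * log10(4 / R)
Compute 4 / R = 4 / 112.6 = 0.035524
Compute 10 * log10(0.035524) = -14.4948
SPL = 99.3 + (-14.4948) = 84.81

84.81 dB


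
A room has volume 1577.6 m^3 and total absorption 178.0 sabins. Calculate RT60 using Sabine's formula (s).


Given values:
  V = 1577.6 m^3
  A = 178.0 sabins
Formula: RT60 = 0.161 * V / A
Numerator: 0.161 * 1577.6 = 253.9936
RT60 = 253.9936 / 178.0 = 1.427

1.427 s


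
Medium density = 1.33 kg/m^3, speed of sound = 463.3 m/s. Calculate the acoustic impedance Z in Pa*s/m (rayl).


Given values:
  rho = 1.33 kg/m^3
  c = 463.3 m/s
Formula: Z = rho * c
Z = 1.33 * 463.3
Z = 616.19

616.19 rayl


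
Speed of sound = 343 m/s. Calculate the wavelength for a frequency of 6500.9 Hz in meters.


Given values:
  c = 343 m/s, f = 6500.9 Hz
Formula: lambda = c / f
lambda = 343 / 6500.9
lambda = 0.0528

0.0528 m


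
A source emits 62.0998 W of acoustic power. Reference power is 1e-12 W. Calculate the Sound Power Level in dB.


Given values:
  W = 62.0998 W
  W_ref = 1e-12 W
Formula: SWL = 10 * log10(W / W_ref)
Compute ratio: W / W_ref = 62099800000000
Compute log10: log10(62099800000000) = 13.79309
Multiply: SWL = 10 * 13.79309 = 137.93

137.93 dB


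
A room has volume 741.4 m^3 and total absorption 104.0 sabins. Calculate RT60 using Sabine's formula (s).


Given values:
  V = 741.4 m^3
  A = 104.0 sabins
Formula: RT60 = 0.161 * V / A
Numerator: 0.161 * 741.4 = 119.3654
RT60 = 119.3654 / 104.0 = 1.148

1.148 s


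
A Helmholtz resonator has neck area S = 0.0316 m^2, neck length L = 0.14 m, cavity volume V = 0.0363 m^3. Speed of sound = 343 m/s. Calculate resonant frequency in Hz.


Given values:
  S = 0.0316 m^2, L = 0.14 m, V = 0.0363 m^3, c = 343 m/s
Formula: f = (c / (2*pi)) * sqrt(S / (V * L))
Compute V * L = 0.0363 * 0.14 = 0.005082
Compute S / (V * L) = 0.0316 / 0.005082 = 6.218
Compute sqrt(6.218) = 2.493592
Compute c / (2*pi) = 343 / 6.283185 = 54.590148
f = 54.590148 * 2.493592 = 136.13

136.13 Hz


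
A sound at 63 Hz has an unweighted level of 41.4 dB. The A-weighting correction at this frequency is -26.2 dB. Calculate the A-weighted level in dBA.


Given values:
  SPL = 41.4 dB
  A-weighting at 63 Hz = -26.2 dB
Formula: L_A = SPL + A_weight
L_A = 41.4 + (-26.2)
L_A = 15.2

15.2 dBA


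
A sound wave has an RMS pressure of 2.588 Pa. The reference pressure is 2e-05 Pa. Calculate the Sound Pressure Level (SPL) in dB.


Given values:
  p = 2.588 Pa
  p_ref = 2e-05 Pa
Formula: SPL = 20 * log10(p / p_ref)
Compute ratio: p / p_ref = 2.588 / 2e-05 = 129400
Compute log10: log10(129400) = 5.111934
Multiply: SPL = 20 * 5.111934 = 102.24

102.24 dB


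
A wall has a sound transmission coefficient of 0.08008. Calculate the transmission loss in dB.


Given values:
  tau = 0.08008
Formula: TL = 10 * log10(1 / tau)
Compute 1 / tau = 1 / 0.08008 = 12.4875
Compute log10(12.4875) = 1.096476
TL = 10 * 1.096476 = 10.96

10.96 dB


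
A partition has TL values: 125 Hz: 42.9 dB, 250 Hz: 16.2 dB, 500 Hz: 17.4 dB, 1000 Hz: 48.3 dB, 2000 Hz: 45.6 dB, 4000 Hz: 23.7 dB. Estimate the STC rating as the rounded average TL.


Given TL values at each frequency:
  125 Hz: 42.9 dB
  250 Hz: 16.2 dB
  500 Hz: 17.4 dB
  1000 Hz: 48.3 dB
  2000 Hz: 45.6 dB
  4000 Hz: 23.7 dB
Formula: STC ~ round(average of TL values)
Sum = 42.9 + 16.2 + 17.4 + 48.3 + 45.6 + 23.7 = 194.1
Average = 194.1 / 6 = 32.35
Rounded: 32

32


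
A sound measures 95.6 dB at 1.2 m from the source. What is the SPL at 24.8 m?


Given values:
  SPL1 = 95.6 dB, r1 = 1.2 m, r2 = 24.8 m
Formula: SPL2 = SPL1 - 20 * log10(r2 / r1)
Compute ratio: r2 / r1 = 24.8 / 1.2 = 20.6667
Compute log10: log10(20.6667) = 1.315271
Compute drop: 20 * 1.315271 = 26.3054
SPL2 = 95.6 - 26.3054 = 69.29

69.29 dB


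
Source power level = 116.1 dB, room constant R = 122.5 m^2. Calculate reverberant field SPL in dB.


Given values:
  Lw = 116.1 dB, R = 122.5 m^2
Formula: SPL = Lw + 10 * log10(4 / R)
Compute 4 / R = 4 / 122.5 = 0.032653
Compute 10 * log10(0.032653) = -14.8608
SPL = 116.1 + (-14.8608) = 101.24

101.24 dB


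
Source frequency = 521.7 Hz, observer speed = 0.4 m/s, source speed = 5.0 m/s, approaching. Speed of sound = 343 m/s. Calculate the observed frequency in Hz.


Given values:
  f_s = 521.7 Hz, v_o = 0.4 m/s, v_s = 5.0 m/s
  Direction: approaching
Formula: f_o = f_s * (c + v_o) / (c - v_s)
Numerator: c + v_o = 343 + 0.4 = 343.4
Denominator: c - v_s = 343 - 5.0 = 338.0
f_o = 521.7 * 343.4 / 338.0 = 530.03

530.03 Hz


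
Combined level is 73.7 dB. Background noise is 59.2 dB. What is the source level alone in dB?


Given values:
  L_total = 73.7 dB, L_bg = 59.2 dB
Formula: L_source = 10 * log10(10^(L_total/10) - 10^(L_bg/10))
Convert to linear:
  10^(73.7/10) = 23442288.1532
  10^(59.2/10) = 831763.7711
Difference: 23442288.1532 - 831763.7711 = 22610524.3821
L_source = 10 * log10(22610524.3821) = 73.54

73.54 dB


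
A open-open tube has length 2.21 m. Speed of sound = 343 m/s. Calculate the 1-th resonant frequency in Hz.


Given values:
  Tube type: open-open, L = 2.21 m, c = 343 m/s, n = 1
Formula: f_n = n * c / (2 * L)
Compute 2 * L = 2 * 2.21 = 4.42
f = 1 * 343 / 4.42
f = 77.6

77.6 Hz


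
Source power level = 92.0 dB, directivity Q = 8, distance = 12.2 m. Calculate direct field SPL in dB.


Given values:
  Lw = 92.0 dB, Q = 8, r = 12.2 m
Formula: SPL = Lw + 10 * log10(Q / (4 * pi * r^2))
Compute 4 * pi * r^2 = 4 * pi * 12.2^2 = 1870.3786
Compute Q / denom = 8 / 1870.3786 = 0.00427721
Compute 10 * log10(0.00427721) = -23.6884
SPL = 92.0 + (-23.6884) = 68.31

68.31 dB


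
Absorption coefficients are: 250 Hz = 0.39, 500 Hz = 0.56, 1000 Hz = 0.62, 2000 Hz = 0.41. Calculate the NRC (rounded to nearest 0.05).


Given values:
  a_250 = 0.39, a_500 = 0.56
  a_1000 = 0.62, a_2000 = 0.41
Formula: NRC = (a250 + a500 + a1000 + a2000) / 4
Sum = 0.39 + 0.56 + 0.62 + 0.41 = 1.98
NRC = 1.98 / 4 = 0.495
Rounded to nearest 0.05: 0.5

0.5


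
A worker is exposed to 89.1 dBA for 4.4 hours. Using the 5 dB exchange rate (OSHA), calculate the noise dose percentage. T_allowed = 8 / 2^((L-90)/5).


Given values:
  L = 89.1 dBA, T = 4.4 hours
Formula: T_allowed = 8 / 2^((L - 90) / 5)
Compute exponent: (89.1 - 90) / 5 = -0.18
Compute 2^(-0.18) = 0.882703
T_allowed = 8 / 0.882703 = 9.063071 hours
Dose = (T / T_allowed) * 100
Dose = (4.4 / 9.063071) * 100 = 48.55

48.55 %


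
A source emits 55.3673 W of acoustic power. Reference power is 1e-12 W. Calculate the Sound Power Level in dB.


Given values:
  W = 55.3673 W
  W_ref = 1e-12 W
Formula: SWL = 10 * log10(W / W_ref)
Compute ratio: W / W_ref = 55367300000000
Compute log10: log10(55367300000000) = 13.743253
Multiply: SWL = 10 * 13.743253 = 137.43

137.43 dB


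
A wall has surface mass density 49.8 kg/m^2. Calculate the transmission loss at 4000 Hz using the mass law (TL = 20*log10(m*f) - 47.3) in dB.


Given values:
  m = 49.8 kg/m^2, f = 4000 Hz
Formula: TL = 20 * log10(m * f) - 47.3
Compute m * f = 49.8 * 4000 = 199200.0
Compute log10(199200.0) = 5.299289
Compute 20 * 5.299289 = 105.9858
TL = 105.9858 - 47.3 = 58.69

58.69 dB


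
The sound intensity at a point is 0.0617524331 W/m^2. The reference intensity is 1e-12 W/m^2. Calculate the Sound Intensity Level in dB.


Given values:
  I = 0.0617524331 W/m^2
  I_ref = 1e-12 W/m^2
Formula: SIL = 10 * log10(I / I_ref)
Compute ratio: I / I_ref = 61752433100
Compute log10: log10(61752433100) = 10.790654
Multiply: SIL = 10 * 10.790654 = 107.91

107.91 dB


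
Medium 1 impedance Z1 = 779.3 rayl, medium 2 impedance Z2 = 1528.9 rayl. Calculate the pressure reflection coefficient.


Given values:
  Z1 = 779.3 rayl, Z2 = 1528.9 rayl
Formula: R = (Z2 - Z1) / (Z2 + Z1)
Numerator: Z2 - Z1 = 1528.9 - 779.3 = 749.6
Denominator: Z2 + Z1 = 1528.9 + 779.3 = 2308.2
R = 749.6 / 2308.2 = 0.3248

0.3248


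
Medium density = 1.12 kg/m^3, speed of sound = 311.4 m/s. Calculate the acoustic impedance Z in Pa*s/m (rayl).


Given values:
  rho = 1.12 kg/m^3
  c = 311.4 m/s
Formula: Z = rho * c
Z = 1.12 * 311.4
Z = 348.77

348.77 rayl


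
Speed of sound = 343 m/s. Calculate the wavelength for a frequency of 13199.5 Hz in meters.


Given values:
  c = 343 m/s, f = 13199.5 Hz
Formula: lambda = c / f
lambda = 343 / 13199.5
lambda = 0.026

0.026 m


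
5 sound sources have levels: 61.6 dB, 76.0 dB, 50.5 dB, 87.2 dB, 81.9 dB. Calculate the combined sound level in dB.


Formula: L_total = 10 * log10( sum(10^(Li/10)) )
  Source 1: 10^(61.6/10) = 1445439.7707
  Source 2: 10^(76.0/10) = 39810717.0553
  Source 3: 10^(50.5/10) = 112201.8454
  Source 4: 10^(87.2/10) = 524807460.2498
  Source 5: 10^(81.9/10) = 154881661.8912
Sum of linear values = 721057480.8124
L_total = 10 * log10(721057480.8124) = 88.58

88.58 dB


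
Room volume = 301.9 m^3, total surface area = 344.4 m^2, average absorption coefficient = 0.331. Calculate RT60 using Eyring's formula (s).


Given values:
  V = 301.9 m^3, S = 344.4 m^2, alpha = 0.331
Formula: RT60 = 0.161 * V / (-S * ln(1 - alpha))
Compute ln(1 - 0.331) = ln(0.669) = -0.401971
Denominator: -344.4 * -0.401971 = 138.4388
Numerator: 0.161 * 301.9 = 48.6059
RT60 = 48.6059 / 138.4388 = 0.351

0.351 s


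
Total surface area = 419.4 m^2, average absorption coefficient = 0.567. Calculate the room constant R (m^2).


Given values:
  S = 419.4 m^2, alpha = 0.567
Formula: R = S * alpha / (1 - alpha)
Numerator: 419.4 * 0.567 = 237.7998
Denominator: 1 - 0.567 = 0.433
R = 237.7998 / 0.433 = 549.19

549.19 m^2


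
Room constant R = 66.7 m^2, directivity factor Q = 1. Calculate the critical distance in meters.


Given values:
  R = 66.7 m^2, Q = 1
Formula: d_c = 0.141 * sqrt(Q * R)
Compute Q * R = 1 * 66.7 = 66.7
Compute sqrt(66.7) = 8.167
d_c = 0.141 * 8.167 = 1.152

1.152 m


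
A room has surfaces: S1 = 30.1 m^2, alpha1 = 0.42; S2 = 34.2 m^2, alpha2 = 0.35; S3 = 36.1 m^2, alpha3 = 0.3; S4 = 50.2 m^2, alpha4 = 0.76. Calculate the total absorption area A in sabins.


Given surfaces:
  Surface 1: 30.1 * 0.42 = 12.642
  Surface 2: 34.2 * 0.35 = 11.97
  Surface 3: 36.1 * 0.3 = 10.83
  Surface 4: 50.2 * 0.76 = 38.152
Formula: A = sum(Si * alpha_i)
A = 12.642 + 11.97 + 10.83 + 38.152
A = 73.59

73.59 sabins


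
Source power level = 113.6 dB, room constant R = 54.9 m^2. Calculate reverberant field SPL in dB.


Given values:
  Lw = 113.6 dB, R = 54.9 m^2
Formula: SPL = Lw + 10 * log10(4 / R)
Compute 4 / R = 4 / 54.9 = 0.07286
Compute 10 * log10(0.07286) = -11.3751
SPL = 113.6 + (-11.3751) = 102.22

102.22 dB


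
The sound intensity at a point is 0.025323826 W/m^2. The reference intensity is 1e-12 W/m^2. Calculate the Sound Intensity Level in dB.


Given values:
  I = 0.025323826 W/m^2
  I_ref = 1e-12 W/m^2
Formula: SIL = 10 * log10(I / I_ref)
Compute ratio: I / I_ref = 25323826000
Compute log10: log10(25323826000) = 10.403529
Multiply: SIL = 10 * 10.403529 = 104.04

104.04 dB
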